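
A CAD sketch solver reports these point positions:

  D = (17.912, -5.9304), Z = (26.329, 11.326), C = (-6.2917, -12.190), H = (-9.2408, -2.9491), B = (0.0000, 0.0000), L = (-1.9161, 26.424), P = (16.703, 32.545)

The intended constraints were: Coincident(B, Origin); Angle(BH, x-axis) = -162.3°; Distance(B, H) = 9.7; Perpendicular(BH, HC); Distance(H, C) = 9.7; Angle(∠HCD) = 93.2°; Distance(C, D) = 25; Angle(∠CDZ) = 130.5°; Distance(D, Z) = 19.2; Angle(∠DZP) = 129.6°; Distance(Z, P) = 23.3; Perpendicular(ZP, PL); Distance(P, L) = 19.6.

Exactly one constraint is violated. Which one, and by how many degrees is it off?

Perpendicular(ZP, PL) — off by 6.20°.

B = (0.00, 0.00) ✓; BH at -162.3° ✓; |BH| = 9.700 ✓; ∠(BH, HC) = 90.00° ✓; |HC| = 9.700 ✓; ∠HCD = 93.20° ✓; |CD| = 25.00 ✓; ∠CDZ = 130.5° ✓; |DZ| = 19.20 ✓; ∠DZP = 129.6° ✓; |ZP| = 23.30 ✓; ∠(ZP, PL) = 83.80° ✗; |PL| = 19.60 ✓.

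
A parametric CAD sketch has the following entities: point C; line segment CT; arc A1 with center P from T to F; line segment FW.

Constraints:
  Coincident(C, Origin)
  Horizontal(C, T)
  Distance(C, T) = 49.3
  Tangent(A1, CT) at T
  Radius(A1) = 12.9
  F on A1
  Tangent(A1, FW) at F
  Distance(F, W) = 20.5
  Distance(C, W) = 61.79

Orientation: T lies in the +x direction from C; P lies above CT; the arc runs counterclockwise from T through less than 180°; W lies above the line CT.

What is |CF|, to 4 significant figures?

63.39

Checks: |PF| = 12.90 ✓; ∠(PF, FW) = 90.00° ✓; |FW| = 20.50 ✓; |CW| = 61.79 ✓.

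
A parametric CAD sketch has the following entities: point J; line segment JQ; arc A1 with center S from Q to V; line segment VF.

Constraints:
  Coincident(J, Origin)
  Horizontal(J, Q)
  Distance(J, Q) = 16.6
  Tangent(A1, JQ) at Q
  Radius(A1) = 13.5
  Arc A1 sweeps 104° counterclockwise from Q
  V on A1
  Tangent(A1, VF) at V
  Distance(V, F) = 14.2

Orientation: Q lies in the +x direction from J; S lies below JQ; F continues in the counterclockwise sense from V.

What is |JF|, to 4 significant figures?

31.32

J is at the origin; J and Q share the same y with |JQ| = 16.6 and Q on the +x side, so Q = (16.60, 0.000). The tangent condition forces SQ to be normal to JQ, so S = Q + (0, -13.5) = (16.60, -13.50). On A1, Q sits at bearing 90° from S; a 104° counterclockwise sweep puts V at bearing 194°, so V = S + 13.5·(cos 194°, sin 194°) = (3.501, -16.77). Tangency of A1 to VF means the radius SV is perpendicular to VF, so VF runs along (−sin 194°, cos 194°); with |VF| = 14.2, F = (6.936, -30.54). Then |JF| = |F − J| = 31.32.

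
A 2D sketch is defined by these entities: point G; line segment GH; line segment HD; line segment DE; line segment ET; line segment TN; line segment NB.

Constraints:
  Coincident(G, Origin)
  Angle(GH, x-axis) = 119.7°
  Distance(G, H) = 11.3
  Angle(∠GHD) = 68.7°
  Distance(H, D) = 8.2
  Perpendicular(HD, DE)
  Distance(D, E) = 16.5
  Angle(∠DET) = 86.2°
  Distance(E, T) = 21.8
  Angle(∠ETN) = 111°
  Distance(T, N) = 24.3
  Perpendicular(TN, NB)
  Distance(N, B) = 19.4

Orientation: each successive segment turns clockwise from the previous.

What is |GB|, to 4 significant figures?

25.22

G is at the origin; GH runs at 119.7° with length 11.3, so H = (-5.599, 9.816). ∠GHD = 68.7° gives HD at 8.400° from the x-axis; with |HD| = 8.2, D = (2.513, 11.01). HD ⟂ DE, so DE runs at -81.60°; with |DE| = 16.5, E = (4.924, -5.310). ∠DET = 86.2° gives ET at -175.4° from the x-axis; with |ET| = 21.8, T = (-16.81, -7.058). ∠ETN = 111.0° gives TN at 115.6° from the x-axis; with |TN| = 24.3, N = (-27.31, 14.86). TN ⟂ NB, so NB runs at 25.60°; with |NB| = 19.4, B = (-9.810, 23.24). Then |GB| = |B − G| = 25.22.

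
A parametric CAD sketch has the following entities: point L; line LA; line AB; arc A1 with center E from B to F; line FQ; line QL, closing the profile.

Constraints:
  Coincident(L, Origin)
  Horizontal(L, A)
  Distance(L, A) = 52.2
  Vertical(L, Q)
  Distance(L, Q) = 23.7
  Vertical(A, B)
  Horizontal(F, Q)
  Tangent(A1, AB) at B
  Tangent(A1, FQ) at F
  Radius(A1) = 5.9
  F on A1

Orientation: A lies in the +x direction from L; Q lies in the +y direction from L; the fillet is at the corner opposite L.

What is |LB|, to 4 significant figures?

55.15

L is at the origin; L and A share the same y with |LA| = 52.2 and A on the +x side, so A = (52.20, 0.000). LQ is vertical with |LQ| = 23.7 and Q on the +y side, so Q = (0.000, 23.70). The virtual corner opposite L is at (52.20, 23.70). The tangent condition forces EB to be normal to AB and A1 meets FQ tangentially, so EF is at right angles to FQ, with radius 5.9, so the center E sits 5.9 in from both sides at E = (46.30, 17.80). That places the tangent points at B = (52.20, 17.80) on AB and F = (46.30, 23.70) on FQ. Then |LB| = |B − L| = 55.15.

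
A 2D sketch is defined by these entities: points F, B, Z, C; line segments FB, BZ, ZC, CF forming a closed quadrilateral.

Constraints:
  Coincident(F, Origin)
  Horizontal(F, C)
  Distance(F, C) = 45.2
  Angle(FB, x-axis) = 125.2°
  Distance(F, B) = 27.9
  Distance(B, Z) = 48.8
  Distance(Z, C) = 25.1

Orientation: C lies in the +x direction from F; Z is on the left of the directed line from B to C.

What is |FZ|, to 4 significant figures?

39.29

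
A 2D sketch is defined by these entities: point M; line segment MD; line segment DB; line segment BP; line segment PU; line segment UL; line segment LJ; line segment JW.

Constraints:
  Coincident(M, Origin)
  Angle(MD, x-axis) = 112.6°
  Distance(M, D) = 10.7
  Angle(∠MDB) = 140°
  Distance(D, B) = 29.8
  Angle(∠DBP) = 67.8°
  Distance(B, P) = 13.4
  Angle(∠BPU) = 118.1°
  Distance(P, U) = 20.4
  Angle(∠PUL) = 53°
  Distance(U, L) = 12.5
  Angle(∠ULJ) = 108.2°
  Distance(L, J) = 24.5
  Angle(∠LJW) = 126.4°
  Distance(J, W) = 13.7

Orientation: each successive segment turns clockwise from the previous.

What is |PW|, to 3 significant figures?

18.1

∠ULJ = 108.2° gives LJ at 59.7° from the x-axis; with |LJ| = 24.5, J = (15.1, 40.3). ∠LJW = 126.4° gives JW at 6.10° from the x-axis; with |JW| = 13.7, W = (28.8, 41.8). Then |PW| = |W − P| = 18.1.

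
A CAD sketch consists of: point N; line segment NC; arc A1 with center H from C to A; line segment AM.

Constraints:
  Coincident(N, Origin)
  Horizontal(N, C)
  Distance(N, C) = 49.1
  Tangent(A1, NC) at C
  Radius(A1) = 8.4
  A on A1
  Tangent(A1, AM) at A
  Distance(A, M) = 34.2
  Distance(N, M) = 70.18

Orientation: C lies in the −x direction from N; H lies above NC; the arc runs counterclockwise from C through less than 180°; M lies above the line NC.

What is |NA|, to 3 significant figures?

43.1

N is at the origin; NC is horizontal with |NC| = 49.1 and C on the −x side, so C = (-49.1, 0.00). A1 meets NC tangentially, so HC is at right angles to NC, so H = C + (0, 8.4) = (-49.1, 8.40). Since HA ⟂ AM (tangency), |HM| = √(8.4² + 34.2²) = 35.2 regardless of where A sits on A1. So M lies on both circle(N, 70.18) and circle(H, 35.2); the above-NC intersection is M = (-55.4, 43.0). A is the foot of the tangent from M: A = (-41.4, 11.8).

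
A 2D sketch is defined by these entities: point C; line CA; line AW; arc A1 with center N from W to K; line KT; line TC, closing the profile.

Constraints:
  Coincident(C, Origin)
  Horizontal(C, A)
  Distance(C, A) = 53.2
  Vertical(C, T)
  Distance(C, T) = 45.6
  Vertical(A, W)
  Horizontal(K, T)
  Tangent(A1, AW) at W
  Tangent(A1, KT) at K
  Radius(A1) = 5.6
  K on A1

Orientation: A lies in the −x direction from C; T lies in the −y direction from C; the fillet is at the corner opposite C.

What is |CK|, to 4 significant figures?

65.92

C is at the origin; C and A share the same y with |CA| = 53.2 and A on the −x side, so A = (-53.20, 0.000). C and T share the same x with |CT| = 45.6 and T on the −y side, so T = (0.000, -45.60). The virtual corner opposite C is at (-53.20, -45.60). Since A1 is tangent to AW there, NW ⟂ AW and the tangent condition forces NK to be normal to KT, with radius 5.6, so the center N sits 5.6 in from both sides at N = (-47.60, -40.00). That places the tangent points at W = (-53.20, -40.00) on AW and K = (-47.60, -45.60) on KT. Then |CK| = |K − C| = 65.92.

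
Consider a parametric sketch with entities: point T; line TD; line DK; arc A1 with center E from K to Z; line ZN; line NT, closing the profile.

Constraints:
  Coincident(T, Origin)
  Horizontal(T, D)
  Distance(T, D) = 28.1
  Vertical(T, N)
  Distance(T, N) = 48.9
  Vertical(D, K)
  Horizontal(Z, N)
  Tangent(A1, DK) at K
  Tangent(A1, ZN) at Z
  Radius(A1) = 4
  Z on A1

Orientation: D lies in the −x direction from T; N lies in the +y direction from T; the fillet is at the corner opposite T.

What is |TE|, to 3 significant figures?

51.0

TN is vertical with |TN| = 48.9 and N on the +y side, so N = (0.00, 48.9). The virtual corner opposite T is at (-28.1, 48.9). Tangency of A1 to DK means the radius EK is perpendicular to DK and the tangent condition forces EZ to be normal to ZN, with radius 4.0, so the center E sits 4.0 in from both sides at E = (-24.1, 44.9). Then |TE| = |E − T| = 51.0.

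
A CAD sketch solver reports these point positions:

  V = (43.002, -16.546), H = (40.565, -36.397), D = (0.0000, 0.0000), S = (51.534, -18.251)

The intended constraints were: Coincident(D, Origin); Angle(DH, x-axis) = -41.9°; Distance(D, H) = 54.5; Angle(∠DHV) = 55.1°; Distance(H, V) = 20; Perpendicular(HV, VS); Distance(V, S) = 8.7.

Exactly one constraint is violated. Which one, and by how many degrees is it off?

Perpendicular(HV, VS) — off by 4.30°.

D = (0.00, 0.00) ✓; DH at -41.90° ✓; |DH| = 54.50 ✓; ∠DHV = 55.10° ✓; |HV| = 20.00 ✓; ∠(HV, VS) = 94.30° ✗; |VS| = 8.701 ✓.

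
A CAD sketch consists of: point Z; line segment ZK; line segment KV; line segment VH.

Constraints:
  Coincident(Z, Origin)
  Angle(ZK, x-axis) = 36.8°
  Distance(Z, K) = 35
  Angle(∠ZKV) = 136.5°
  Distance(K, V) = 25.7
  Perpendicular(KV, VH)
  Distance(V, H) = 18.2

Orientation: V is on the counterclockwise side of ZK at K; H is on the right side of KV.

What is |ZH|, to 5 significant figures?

66.322

∠ZKV = 136.5°, so KV runs at 36.8° + (180° − 136.5°) = 80.300° from the x-axis; with |KV| = 25.7, V = K + 25.7·(cos 80.300°, sin 80.300°) = (32.356, 46.298). The perpendicularity gives VH at right angles to KV; with |VH| = 18.2 on the right of KV, H = V + 18.2·(0.98570, -0.16849) = (50.296, 43.232). Then |ZH| = |H − Z| = 66.322.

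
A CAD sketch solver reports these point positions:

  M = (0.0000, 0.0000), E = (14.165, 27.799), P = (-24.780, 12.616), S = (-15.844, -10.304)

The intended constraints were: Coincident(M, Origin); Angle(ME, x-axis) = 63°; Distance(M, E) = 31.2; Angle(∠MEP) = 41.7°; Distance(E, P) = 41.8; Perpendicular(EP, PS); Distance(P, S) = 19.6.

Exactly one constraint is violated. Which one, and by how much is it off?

Distance(P, S) = 19.6 — off by 5.00.

M = (0.00, 0.00) ✓; ME at 63.00° ✓; |ME| = 31.20 ✓; ∠MEP = 41.70° ✓; |EP| = 41.80 ✓; ∠(EP, PS) = 90.00° ✓; |PS| = 24.60 ✗.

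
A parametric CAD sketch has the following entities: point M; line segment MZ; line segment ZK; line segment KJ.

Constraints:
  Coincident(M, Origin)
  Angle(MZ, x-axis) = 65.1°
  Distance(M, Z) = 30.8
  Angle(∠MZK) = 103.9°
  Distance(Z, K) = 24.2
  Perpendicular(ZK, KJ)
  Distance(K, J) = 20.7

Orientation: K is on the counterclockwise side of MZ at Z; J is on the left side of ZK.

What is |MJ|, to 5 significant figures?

32.911

M is at the origin; MZ runs at 65.1° with length 30.8, so Z = 30.8·(cos 65.1°, sin 65.1°) = (12.968, 27.937). ∠MZK = 103.9°, so ZK runs at 65.1° + (180° − 103.9°) = 141.20° from the x-axis; with |ZK| = 24.2, K = Z + 24.2·(cos 141.20°, sin 141.20°) = (-5.8921, 43.101). ZK ⟂ KJ; with |KJ| = 20.7 on the left of ZK, J = K + 20.7·(-0.62660, -0.77934) = (-18.863, 26.968). Then |MJ| = |J − M| = 32.911.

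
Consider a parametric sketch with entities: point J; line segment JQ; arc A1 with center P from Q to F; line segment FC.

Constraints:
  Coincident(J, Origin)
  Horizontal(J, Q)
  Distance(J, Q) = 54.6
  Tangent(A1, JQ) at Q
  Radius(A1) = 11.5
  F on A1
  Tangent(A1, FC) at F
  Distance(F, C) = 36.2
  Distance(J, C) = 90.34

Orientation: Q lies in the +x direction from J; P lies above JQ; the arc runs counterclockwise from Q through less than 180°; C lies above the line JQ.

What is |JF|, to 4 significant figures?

64.96

Checks: J = (0.00, 0.00) ✓; |PF| = 11.50 ✓; ∠(PF, FC) = 90.00° ✓; |FC| = 36.20 ✓; |JC| = 90.34 ✓.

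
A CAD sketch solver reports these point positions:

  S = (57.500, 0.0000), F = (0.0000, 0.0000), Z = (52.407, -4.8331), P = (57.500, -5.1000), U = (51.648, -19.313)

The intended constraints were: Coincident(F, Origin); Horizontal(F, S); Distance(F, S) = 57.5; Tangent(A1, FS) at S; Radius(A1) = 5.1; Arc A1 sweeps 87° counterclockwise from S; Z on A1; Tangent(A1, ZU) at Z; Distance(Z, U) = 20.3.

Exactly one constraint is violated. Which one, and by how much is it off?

Distance(Z, U) = 20.3 — off by 5.80.

F = (0.00, 0.00) ✓; F.y = 0.00, S.y = 0.00 ✓; |FS| = 57.50 ✓; ∠(PS, SF) = 90.00° ✓; |PS| = 5.100 ✓; bearing(P→Z) − bearing(P→S) = 87.00° ✓; |PZ| = 5.100 ✓; ∠(PZ, ZU) = 90.00° ✓; |ZU| = 14.50 ✗.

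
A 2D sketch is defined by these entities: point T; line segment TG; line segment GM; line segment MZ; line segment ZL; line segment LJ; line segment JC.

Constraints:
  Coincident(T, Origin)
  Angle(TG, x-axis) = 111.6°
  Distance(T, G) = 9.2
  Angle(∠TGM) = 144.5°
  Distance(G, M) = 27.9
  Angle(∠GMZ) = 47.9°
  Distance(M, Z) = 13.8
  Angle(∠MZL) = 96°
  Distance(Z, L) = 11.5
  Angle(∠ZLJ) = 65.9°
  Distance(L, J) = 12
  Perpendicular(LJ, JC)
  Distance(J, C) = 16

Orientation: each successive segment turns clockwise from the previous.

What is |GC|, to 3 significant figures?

30.0

T is at the origin; TG runs at 111.6° with length 9.2, so G = (-3.39, 8.55). ∠TGM = 144.5° gives GM at 76.1° from the x-axis; with |GM| = 27.9, M = (3.32, 35.6). ∠GMZ = 47.9° gives MZ at -56.0° from the x-axis; with |MZ| = 13.8, Z = (11.0, 24.2). ∠MZL = 96.0° gives ZL at -140° from the x-axis; with |ZL| = 11.5, L = (2.22, 16.8). ∠ZLJ = 65.9° gives LJ at 106° from the x-axis; with |LJ| = 12.0, J = (-1.06, 28.3). The perpendicularity gives JC at right angles to LJ, so JC runs at 15.9°; with |JC| = 16.0, C = (14.3, 32.7). Then |GC| = |C − G| = 30.0.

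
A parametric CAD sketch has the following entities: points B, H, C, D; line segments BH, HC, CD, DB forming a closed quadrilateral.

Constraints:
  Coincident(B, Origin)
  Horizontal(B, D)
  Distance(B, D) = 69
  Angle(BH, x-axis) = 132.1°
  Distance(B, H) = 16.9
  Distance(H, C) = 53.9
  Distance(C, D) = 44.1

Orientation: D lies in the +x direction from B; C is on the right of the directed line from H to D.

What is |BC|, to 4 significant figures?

37.29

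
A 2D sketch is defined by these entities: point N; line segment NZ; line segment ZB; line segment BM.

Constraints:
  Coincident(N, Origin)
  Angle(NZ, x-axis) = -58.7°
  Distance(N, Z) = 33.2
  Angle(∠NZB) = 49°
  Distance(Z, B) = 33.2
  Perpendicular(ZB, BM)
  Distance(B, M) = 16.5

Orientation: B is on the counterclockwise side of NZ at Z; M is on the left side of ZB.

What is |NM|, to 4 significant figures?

14.27

∠NZB = 49.0°, so ZB runs at -58.7° + (180° − 49.0°) = 72.30° from the x-axis; with |ZB| = 33.2, B = Z + 33.2·(cos 72.30°, sin 72.30°) = (27.34, 3.260). ZB ⟂ BM; with |BM| = 16.5 on the left of ZB, M = B + 16.5·(-0.9527, 0.3040) = (11.62, 8.277). Then |NM| = |M − N| = 14.27.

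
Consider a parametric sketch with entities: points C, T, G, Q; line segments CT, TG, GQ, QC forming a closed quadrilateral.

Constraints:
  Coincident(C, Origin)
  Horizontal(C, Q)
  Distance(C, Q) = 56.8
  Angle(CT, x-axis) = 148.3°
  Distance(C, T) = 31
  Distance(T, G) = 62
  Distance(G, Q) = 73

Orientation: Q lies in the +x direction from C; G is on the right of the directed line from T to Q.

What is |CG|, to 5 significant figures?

41.435

Checks: |TG| = 62.00 ✓; |GQ| = 73.00 ✓.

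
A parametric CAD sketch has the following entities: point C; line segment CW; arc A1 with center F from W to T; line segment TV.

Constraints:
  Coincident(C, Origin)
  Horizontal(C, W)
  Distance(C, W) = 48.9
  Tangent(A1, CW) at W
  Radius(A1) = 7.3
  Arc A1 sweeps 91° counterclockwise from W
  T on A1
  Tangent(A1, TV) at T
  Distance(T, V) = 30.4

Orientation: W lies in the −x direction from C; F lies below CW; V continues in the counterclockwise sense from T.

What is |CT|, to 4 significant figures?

56.69

C is at the origin; CW is horizontal with |CW| = 48.9 and W on the −x side, so W = (-48.90, 0.000). The tangent condition forces FW to be normal to CW, so F = W + (0, -7.3) = (-48.90, -7.300). On A1, W sits at bearing 90° from F; a 91° counterclockwise sweep puts T at bearing 181°, so T = F + 7.3·(cos 181°, sin 181°) = (-56.20, -7.427). Then |CT| = |T − C| = 56.69.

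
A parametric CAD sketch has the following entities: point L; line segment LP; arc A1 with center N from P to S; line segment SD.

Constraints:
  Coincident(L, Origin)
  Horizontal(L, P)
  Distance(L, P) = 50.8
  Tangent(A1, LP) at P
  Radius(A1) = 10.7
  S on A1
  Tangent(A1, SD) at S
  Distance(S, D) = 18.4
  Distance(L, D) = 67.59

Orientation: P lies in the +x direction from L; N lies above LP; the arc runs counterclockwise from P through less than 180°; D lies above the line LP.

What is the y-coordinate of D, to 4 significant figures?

29.48

L is at the origin; L and P share the same y with |LP| = 50.8 and P on the +x side, so P = (50.80, 0.000). Tangency of A1 to LP means the radius NP is perpendicular to LP, so N = P + (0, 10.7) = (50.80, 10.70). Since NS ⟂ SD (tangency), |ND| = √(10.7² + 18.4²) = 21.28 regardless of where S sits on A1. So D lies on both circle(L, 67.59) and circle(N, 21.28); the above-LP intersection is D = (60.82, 29.48). S is the foot of the tangent from D: S = (61.49, 11.09).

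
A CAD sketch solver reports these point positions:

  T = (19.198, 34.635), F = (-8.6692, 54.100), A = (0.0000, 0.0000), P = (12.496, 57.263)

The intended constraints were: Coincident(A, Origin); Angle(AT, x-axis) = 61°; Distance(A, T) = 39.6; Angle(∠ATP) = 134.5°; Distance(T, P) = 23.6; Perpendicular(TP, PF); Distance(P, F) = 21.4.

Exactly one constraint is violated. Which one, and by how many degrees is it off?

Perpendicular(TP, PF) — off by 8.00°.

A = (0.00, 0.00) ✓; AT at 61.00° ✓; |AT| = 39.60 ✓; ∠ATP = 134.5° ✓; |TP| = 23.60 ✓; ∠(TP, PF) = 82.00° ✗; |PF| = 21.40 ✓.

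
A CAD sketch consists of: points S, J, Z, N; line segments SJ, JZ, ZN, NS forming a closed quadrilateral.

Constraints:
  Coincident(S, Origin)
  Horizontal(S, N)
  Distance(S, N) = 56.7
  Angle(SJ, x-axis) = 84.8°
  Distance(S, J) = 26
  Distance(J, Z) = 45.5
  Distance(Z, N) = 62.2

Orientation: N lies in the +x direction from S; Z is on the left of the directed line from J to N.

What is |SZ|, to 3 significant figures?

67.6

S is at the origin; S and N share the same y with |SN| = 56.7 and N in +x, so N = (56.7, 0). SJ runs at 84.8° with |SJ| = 26.0, so J = (2.36, 25.9). Z is determined by |JZ| = 45.5 and |ZN| = 62.2 together: it lies at the intersection of circle(J, 45.5) and circle(N, 62.2). With |JN| = 60.2, the foot of the radical line on JN is 15.2 from J and the perpendicular offset is √(45.5² − 15.2²) = 42.9. Taking the left-of-JN solution: Z = (34.5, 58.1).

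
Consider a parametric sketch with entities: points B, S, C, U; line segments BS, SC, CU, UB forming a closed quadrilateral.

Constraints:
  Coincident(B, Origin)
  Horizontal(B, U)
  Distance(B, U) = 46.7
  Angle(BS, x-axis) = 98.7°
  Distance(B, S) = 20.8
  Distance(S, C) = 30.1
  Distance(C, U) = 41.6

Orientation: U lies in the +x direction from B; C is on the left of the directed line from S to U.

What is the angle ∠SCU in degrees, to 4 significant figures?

96.21°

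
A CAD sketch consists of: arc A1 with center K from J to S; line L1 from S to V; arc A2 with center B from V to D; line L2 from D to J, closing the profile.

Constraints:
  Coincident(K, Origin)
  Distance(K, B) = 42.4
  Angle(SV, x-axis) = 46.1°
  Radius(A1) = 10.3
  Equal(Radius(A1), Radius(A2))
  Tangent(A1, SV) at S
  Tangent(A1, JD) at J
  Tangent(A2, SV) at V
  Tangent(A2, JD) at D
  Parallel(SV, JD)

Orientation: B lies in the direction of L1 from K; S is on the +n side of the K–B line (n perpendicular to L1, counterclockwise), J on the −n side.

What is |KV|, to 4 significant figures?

43.63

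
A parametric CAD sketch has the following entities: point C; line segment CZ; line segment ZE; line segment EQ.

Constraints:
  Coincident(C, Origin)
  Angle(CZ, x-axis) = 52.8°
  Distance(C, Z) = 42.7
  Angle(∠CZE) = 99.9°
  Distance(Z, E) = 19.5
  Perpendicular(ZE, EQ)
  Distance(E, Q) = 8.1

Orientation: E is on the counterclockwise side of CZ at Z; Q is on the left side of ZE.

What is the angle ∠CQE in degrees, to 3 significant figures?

142°

C is at the origin; CZ runs at 52.8° with length 42.7, so Z = 42.7·(cos 52.8°, sin 52.8°) = (25.8, 34.0). ∠CZE = 99.9°, so ZE runs at 52.8° + (180° − 99.9°) = 133° from the x-axis; with |ZE| = 19.5, E = Z + 19.5·(cos 133°, sin 133°) = (12.5, 48.3). ZE ⟂ EQ; with |EQ| = 8.1 on the left of ZE, Q = E + 8.1·(-0.733, -0.681) = (6.61, 42.8). Then cos ∠CQE = QC·QE / (|QC||QE|), giving 142°.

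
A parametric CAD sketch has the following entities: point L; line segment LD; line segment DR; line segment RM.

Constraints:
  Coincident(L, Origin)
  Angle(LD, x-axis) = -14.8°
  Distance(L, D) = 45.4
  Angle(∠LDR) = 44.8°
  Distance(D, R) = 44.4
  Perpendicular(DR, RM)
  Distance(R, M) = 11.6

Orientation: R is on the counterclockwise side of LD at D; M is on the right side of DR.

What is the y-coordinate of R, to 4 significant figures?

26.70

L is at the origin; LD runs at -14.8° with length 45.4, so D = 45.4·(cos -14.8°, sin -14.8°) = (43.89, -11.60). ∠LDR = 44.8°, so DR runs at -14.8° + (180° − 44.8°) = 120.4° from the x-axis; with |DR| = 44.4, R = D + 44.4·(cos 120.4°, sin 120.4°) = (21.43, 26.70). So R.y = 26.70.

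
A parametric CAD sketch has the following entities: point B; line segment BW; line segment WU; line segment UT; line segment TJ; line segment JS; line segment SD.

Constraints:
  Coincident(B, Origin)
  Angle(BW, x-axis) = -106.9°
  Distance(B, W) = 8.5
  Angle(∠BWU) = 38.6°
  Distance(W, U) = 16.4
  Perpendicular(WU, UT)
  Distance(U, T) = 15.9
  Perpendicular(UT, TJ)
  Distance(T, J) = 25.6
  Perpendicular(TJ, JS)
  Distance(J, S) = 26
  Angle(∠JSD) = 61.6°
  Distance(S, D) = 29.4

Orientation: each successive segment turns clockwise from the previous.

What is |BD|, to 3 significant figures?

10.1

B is at the origin; BW runs at -106.9° with length 8.5, so W = (-2.47, -8.13). ∠BWU = 38.6° gives WU at 112° from the x-axis; with |WU| = 16.4, U = (-8.53, 7.10). The perpendicularity gives UT at right angles to WU, so UT runs at 21.7°; with |UT| = 15.9, T = (6.24, 13.0). The perpendicularity gives TJ at right angles to UT, so TJ runs at -68.3°; with |TJ| = 25.6, J = (15.7, -10.8). TJ is perpendicular to JS, so JS runs at -158°; with |JS| = 26.0, S = (-8.45, -20.4). ∠JSD = 61.6° gives SD at 83.3° from the x-axis; with |SD| = 29.4, D = (-5.02, 8.78). Then |BD| = |D − B| = 10.1.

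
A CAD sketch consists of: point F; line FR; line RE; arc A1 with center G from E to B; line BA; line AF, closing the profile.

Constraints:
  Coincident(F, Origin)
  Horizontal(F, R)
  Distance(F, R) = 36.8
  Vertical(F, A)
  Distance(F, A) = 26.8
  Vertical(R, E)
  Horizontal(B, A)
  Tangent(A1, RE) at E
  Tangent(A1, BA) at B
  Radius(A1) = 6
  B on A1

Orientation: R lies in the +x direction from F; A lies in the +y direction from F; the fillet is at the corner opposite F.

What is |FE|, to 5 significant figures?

42.272

F is at the origin; FR is horizontal with |FR| = 36.8 and R on the +x side, so R = (36.800, 0.0000). F and A share the same x with |FA| = 26.8 and A on the +y side, so A = (0.0000, 26.800). The virtual corner opposite F is at (36.800, 26.800). Tangency of A1 to RE means the radius GE is perpendicular to RE and A1 meets BA tangentially, so GB is at right angles to BA, with radius 6.0, so the center G sits 6.0 in from both sides at G = (30.800, 20.800). That places the tangent points at E = (36.800, 20.800) on RE and B = (30.800, 26.800) on BA. Then |FE| = |E − F| = 42.272.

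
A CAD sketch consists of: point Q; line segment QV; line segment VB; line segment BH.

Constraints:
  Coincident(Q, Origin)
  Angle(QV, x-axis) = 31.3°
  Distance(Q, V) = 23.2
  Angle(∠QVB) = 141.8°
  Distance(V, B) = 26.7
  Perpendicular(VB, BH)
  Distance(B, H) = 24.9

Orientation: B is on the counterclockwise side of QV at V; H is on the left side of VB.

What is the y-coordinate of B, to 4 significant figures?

37.06

Q is at the origin; QV runs at 31.3° with length 23.2, so V = 23.2·(cos 31.3°, sin 31.3°) = (19.82, 12.05). ∠QVB = 141.8°, so VB runs at 31.3° + (180° − 141.8°) = 69.50° from the x-axis; with |VB| = 26.7, B = V + 26.7·(cos 69.50°, sin 69.50°) = (29.17, 37.06). So B.y = 37.06.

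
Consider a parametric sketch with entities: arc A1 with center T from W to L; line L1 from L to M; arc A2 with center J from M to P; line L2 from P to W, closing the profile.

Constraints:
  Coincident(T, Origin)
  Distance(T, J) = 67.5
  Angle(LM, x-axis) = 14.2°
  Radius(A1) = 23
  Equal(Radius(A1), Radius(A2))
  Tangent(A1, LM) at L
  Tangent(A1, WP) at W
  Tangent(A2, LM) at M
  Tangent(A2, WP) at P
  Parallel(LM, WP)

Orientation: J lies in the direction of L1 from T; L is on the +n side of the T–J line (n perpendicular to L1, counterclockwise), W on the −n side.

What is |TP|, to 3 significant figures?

71.3

The slot axis is L1's direction at 14.2°, so u = (cos 14.2°, sin 14.2°) = (0.969, 0.245) and n = (−sin 14.2°, cos 14.2°) = (-0.245, 0.969). T is at the origin and J lies 67.5 along u from T, so J = 67.5·u = (65.4, 16.6). Tangency of A1 to both parallel lines with radius 23.0 puts L and W at T ± 23.0·n: L = (-5.64, 22.3), W = (5.64, -22.3). Equal radii place M and P the same way about J: M = J + 23.0·n = (59.8, 38.9), P = J − 23.0·n = (71.1, -5.74). Then |TP| = |P − T| = 71.3.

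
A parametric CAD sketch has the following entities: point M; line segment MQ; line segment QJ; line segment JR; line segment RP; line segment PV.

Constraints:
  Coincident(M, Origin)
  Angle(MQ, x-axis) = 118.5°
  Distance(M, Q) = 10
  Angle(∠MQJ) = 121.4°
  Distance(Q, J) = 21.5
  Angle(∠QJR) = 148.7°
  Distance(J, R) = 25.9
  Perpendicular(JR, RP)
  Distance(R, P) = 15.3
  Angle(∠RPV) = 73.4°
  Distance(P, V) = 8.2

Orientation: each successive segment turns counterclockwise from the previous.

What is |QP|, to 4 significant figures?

44.46

M is at the origin; MQ runs at 118.5° with length 10.0, so Q = (-4.772, 8.788). ∠MQJ = 121.4° gives QJ at 177.1° from the x-axis; with |QJ| = 21.5, J = (-26.24, 9.876). ∠QJR = 148.7° gives JR at -151.6° from the x-axis; with |JR| = 25.9, R = (-49.03, -2.443). JR ⟂ RP, so RP runs at -61.60°; with |RP| = 15.3, P = (-41.75, -15.90). Then |QP| = |P − Q| = 44.46.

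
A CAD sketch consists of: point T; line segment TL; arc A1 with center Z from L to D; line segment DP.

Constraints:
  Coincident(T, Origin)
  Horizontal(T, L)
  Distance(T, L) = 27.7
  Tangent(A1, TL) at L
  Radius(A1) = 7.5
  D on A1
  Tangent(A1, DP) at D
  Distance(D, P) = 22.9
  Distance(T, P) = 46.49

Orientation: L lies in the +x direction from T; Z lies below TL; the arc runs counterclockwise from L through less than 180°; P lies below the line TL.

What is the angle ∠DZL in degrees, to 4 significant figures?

126.2°

Checks: |TL| = 27.70 ✓; |ZD| = 7.500 ✓; ∠(ZD, DP) = 90.00° ✓; |DP| = 22.90 ✓; |TP| = 46.49 ✓.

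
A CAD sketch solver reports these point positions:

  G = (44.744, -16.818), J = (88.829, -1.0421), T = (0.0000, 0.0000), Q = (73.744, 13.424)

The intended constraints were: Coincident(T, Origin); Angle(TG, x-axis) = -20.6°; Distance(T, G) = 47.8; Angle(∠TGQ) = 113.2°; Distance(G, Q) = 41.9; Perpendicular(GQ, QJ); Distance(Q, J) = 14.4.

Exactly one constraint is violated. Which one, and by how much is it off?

Distance(Q, J) = 14.4 — off by 6.50.

T = (0.00, 0.00) ✓; TG at -20.60° ✓; |TG| = 47.80 ✓; ∠TGQ = 113.2° ✓; |GQ| = 41.90 ✓; ∠(GQ, QJ) = 90.00° ✓; |QJ| = 20.90 ✗.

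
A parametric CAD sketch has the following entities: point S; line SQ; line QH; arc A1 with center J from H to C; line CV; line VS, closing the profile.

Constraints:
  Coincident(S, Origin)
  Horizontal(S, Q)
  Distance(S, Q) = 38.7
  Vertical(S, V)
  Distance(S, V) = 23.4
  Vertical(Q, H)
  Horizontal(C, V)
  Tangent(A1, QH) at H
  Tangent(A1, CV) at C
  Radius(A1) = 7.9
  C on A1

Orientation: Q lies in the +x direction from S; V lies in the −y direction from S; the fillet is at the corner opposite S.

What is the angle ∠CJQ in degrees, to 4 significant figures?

153.0°

S is at the origin; SQ is horizontal with |SQ| = 38.7 and Q on the +x side, so Q = (38.70, 0.000). S and V share the same x with |SV| = 23.4 and V on the −y side, so V = (0.000, -23.40). The virtual corner opposite S is at (38.70, -23.40). Since A1 is tangent to QH there, JH ⟂ QH and since A1 is tangent to CV there, JC ⟂ CV, with radius 7.9, so the center J sits 7.9 in from both sides at J = (30.80, -15.50). That places the tangent points at H = (38.70, -15.50) on QH and C = (30.80, -23.40) on CV. Then cos ∠CJQ = JC·JQ / (|JC||JQ|), giving 153.0°.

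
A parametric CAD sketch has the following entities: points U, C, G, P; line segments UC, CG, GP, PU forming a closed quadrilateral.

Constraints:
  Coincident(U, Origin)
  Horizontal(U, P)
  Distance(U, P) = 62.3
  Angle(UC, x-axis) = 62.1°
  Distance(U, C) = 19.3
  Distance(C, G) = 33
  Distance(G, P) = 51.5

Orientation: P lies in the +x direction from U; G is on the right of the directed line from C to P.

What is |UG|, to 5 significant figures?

20.519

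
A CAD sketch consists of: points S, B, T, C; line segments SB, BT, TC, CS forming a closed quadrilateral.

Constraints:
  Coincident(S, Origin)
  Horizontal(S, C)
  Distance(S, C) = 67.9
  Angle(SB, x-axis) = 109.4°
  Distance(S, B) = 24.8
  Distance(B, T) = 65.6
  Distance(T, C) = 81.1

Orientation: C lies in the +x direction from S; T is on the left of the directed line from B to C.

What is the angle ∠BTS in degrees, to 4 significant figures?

15.26°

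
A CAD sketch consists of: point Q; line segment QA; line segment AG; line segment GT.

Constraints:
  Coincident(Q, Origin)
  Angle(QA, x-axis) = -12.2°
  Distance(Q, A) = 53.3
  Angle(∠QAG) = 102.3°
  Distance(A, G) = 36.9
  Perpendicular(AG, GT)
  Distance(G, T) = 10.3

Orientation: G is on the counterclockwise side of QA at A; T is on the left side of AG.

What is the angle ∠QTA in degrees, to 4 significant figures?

56.48°

Q is at the origin; QA runs at -12.2° with length 53.3, so A = 53.3·(cos -12.2°, sin -12.2°) = (52.10, -11.26). ∠QAG = 102.3°, so AG runs at -12.2° + (180° − 102.3°) = 65.50° from the x-axis; with |AG| = 36.9, G = A + 36.9·(cos 65.50°, sin 65.50°) = (67.40, 22.31). AG ⟂ GT; with |GT| = 10.3 on the left of AG, T = G + 10.3·(-0.9100, 0.4147) = (58.03, 26.59). Then cos ∠QTA = TQ·TA / (|TQ||TA|), giving 56.48°.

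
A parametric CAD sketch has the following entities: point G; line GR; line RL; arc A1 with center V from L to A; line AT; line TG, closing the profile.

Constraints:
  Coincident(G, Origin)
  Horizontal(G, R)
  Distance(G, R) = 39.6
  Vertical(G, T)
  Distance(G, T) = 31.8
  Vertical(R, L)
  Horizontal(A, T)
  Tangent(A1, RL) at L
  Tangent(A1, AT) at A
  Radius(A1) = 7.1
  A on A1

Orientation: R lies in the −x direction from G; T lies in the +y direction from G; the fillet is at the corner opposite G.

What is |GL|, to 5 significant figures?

46.672

The virtual corner opposite G is at (-39.600, 31.800). A1 meets RL tangentially, so VL is at right angles to RL and since A1 is tangent to AT there, VA ⟂ AT, with radius 7.1, so the center V sits 7.1 in from both sides at V = (-32.500, 24.700). That places the tangent points at L = (-39.600, 24.700) on RL and A = (-32.500, 31.800) on AT. Then |GL| = |L − G| = 46.672.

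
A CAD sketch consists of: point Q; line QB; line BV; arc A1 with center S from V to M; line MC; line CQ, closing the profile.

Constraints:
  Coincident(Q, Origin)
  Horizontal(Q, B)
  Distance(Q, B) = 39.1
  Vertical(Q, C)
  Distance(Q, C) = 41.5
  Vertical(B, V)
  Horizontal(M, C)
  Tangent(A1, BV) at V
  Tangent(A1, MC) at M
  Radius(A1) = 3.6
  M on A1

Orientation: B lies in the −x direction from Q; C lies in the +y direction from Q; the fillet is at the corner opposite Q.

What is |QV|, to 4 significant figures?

54.45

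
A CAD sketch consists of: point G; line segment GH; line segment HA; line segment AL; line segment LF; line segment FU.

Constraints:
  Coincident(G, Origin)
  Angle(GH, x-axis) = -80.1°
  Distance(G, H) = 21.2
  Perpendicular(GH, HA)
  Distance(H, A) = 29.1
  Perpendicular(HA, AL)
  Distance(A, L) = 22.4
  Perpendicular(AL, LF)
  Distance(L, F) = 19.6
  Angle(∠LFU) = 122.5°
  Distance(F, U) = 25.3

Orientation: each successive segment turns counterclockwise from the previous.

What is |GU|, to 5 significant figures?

20.550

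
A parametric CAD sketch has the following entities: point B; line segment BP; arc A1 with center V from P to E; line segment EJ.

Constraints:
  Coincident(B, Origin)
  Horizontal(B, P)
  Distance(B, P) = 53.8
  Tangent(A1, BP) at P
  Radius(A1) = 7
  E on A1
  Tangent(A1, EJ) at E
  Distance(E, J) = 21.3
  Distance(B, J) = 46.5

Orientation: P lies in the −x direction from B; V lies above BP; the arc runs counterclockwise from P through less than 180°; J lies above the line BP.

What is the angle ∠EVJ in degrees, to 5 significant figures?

71.807°

Checks: |VE| = 7.000 ✓; ∠(VE, EJ) = 90.00° ✓; |EJ| = 21.30 ✓; |BJ| = 46.50 ✓.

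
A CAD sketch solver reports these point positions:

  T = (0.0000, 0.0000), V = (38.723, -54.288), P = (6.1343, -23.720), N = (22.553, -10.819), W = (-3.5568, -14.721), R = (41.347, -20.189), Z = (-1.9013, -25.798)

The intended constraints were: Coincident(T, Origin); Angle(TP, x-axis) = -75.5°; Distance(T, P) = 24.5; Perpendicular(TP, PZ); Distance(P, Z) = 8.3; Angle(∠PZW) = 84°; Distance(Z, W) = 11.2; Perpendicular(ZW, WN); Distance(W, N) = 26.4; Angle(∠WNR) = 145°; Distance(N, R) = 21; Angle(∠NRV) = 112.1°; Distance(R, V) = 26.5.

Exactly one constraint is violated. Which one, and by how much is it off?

Distance(R, V) = 26.5 — off by 7.70.

T = (0.00, 0.00) ✓; TP at -75.50° ✓; |TP| = 24.50 ✓; ∠(TP, PZ) = 90.00° ✓; |PZ| = 8.300 ✓; ∠PZW = 84.00° ✓; |ZW| = 11.20 ✓; ∠(ZW, WN) = 90.00° ✓; |WN| = 26.40 ✓; ∠WNR = 145.0° ✓; |NR| = 21.00 ✓; ∠NRV = 112.1° ✓; |RV| = 34.20 ✗.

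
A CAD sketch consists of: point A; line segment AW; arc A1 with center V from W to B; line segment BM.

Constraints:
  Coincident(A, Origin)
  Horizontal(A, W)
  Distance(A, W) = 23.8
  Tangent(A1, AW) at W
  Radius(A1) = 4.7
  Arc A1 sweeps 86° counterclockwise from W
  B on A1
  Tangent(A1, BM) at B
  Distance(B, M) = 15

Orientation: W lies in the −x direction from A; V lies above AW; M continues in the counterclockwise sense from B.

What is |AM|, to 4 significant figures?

26.46

A is at the origin; A and W share the same y with |AW| = 23.8 and W on the −x side, so W = (-23.80, 0.000). Since A1 is tangent to AW there, VW ⟂ AW, so V = W + (0, 4.7) = (-23.80, 4.700). On A1, W sits at bearing -90° from V; an 86° counterclockwise sweep puts B at bearing -4°, so B = V + 4.7·(cos -4°, sin -4°) = (-19.11, 4.372). A1 meets BM tangentially, so VB is at right angles to BM, so BM runs along (−sin -4°, cos -4°); with |BM| = 15.0, M = (-18.07, 19.34). Then |AM| = |M − A| = 26.46.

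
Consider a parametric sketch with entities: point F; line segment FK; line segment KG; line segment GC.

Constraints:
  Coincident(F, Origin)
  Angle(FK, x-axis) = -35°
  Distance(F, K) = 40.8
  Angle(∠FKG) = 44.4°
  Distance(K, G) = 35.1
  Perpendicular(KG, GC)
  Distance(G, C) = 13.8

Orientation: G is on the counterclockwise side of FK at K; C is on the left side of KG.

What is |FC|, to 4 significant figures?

15.90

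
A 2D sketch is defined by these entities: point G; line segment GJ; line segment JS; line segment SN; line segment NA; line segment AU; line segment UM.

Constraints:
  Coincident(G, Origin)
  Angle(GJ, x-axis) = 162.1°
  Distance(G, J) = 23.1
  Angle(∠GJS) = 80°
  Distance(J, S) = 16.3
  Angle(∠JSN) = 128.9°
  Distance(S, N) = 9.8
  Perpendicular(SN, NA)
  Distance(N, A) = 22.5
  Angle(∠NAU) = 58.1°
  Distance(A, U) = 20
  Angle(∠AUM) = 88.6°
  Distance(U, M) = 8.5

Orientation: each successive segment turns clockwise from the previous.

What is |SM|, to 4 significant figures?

5.442

∠NAU = 58.1° gives AU at 159.1° from the x-axis; with |AU| = 20.0, U = (-19.13, 8.423). ∠AUM = 88.6° gives UM at 67.70° from the x-axis; with |UM| = 8.5, M = (-15.90, 16.29). Then |SM| = |M − S| = 5.442.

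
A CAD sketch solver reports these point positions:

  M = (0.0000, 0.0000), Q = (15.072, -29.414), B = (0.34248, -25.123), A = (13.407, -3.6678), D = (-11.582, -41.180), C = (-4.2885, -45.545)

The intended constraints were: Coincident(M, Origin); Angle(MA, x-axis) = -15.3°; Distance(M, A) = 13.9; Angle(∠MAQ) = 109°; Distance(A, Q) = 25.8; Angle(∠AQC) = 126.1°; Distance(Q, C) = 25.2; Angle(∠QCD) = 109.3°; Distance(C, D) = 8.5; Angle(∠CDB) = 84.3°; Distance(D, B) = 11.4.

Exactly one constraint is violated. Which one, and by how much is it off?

Distance(D, B) = 11.4 — off by 8.60.

M = (0.00, 0.00) ✓; MA at -15.30° ✓; |MA| = 13.90 ✓; ∠MAQ = 109.0° ✓; |AQ| = 25.80 ✓; ∠AQC = 126.1° ✓; |QC| = 25.20 ✓; ∠QCD = 109.3° ✓; |CD| = 8.500 ✓; ∠CDB = 84.30° ✓; |DB| = 20.00 ✗.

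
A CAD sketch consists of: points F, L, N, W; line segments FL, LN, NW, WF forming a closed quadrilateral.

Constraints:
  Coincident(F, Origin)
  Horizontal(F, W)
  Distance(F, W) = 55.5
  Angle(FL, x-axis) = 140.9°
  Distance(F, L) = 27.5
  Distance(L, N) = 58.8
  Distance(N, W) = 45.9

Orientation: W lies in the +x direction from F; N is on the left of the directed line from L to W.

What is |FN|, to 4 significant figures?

51.79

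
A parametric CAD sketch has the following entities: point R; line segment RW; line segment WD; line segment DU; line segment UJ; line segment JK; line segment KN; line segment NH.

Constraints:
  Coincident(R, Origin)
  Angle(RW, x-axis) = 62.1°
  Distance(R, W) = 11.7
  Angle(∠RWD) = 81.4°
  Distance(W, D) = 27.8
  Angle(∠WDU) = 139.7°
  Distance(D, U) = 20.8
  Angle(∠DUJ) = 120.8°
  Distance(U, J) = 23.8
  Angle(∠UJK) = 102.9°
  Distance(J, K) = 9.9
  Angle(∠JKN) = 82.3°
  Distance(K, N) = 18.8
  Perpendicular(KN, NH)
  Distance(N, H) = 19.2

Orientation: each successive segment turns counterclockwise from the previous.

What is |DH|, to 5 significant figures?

30.322

R is at the origin; RW runs at 62.1° with length 11.7, so W = (5.4748, 10.340). ∠RWD = 81.4° gives WD at 160.70° from the x-axis; with |WD| = 27.8, D = (-20.763, 19.528). ∠WDU = 139.7° gives DU at -159.00° from the x-axis; with |DU| = 20.8, U = (-40.181, 12.074). ∠DUJ = 120.8° gives UJ at -99.800° from the x-axis; with |UJ| = 23.8, J = (-44.232, -11.378). ∠UJK = 102.9° gives JK at -22.700° from the x-axis; with |JK| = 9.9, K = (-35.099, -15.199). ∠JKN = 82.3° gives KN at 75.000° from the x-axis; with |KN| = 18.8, N = (-30.233, 2.9605). KN ⟂ NH, so NH runs at 165.00°; with |NH| = 19.2, H = (-48.779, 7.9299). Then |DH| = |H − D| = 30.322.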